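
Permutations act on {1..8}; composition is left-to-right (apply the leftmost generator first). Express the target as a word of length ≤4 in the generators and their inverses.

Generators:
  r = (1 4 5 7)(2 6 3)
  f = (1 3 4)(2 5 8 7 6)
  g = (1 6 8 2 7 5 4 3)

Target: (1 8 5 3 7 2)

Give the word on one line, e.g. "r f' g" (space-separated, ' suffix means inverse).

  after r': (1 7 5 4)(2 3 6)
  after f': (1 8 5 3 7 2)

r' f'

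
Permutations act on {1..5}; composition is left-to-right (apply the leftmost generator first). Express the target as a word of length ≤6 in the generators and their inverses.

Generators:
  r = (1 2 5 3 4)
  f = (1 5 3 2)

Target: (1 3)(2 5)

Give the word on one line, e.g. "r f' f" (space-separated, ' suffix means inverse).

r' f' r' f' r

  after r': (1 4 3 5 2)
  after f': (1 4 5 3)
  after r': (1 3 4 2)
  after f': (1 5)(3 4)
  after r: (1 3)(2 5)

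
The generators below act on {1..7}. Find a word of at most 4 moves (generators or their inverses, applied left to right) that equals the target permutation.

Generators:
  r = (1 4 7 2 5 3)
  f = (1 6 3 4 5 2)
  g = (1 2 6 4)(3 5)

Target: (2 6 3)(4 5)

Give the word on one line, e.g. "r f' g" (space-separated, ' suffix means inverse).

f g' g'

  after f: (1 6 3 4 5 2)
  after g': (1 2 4 3 6 5)
  after g': (2 6 3)(4 5)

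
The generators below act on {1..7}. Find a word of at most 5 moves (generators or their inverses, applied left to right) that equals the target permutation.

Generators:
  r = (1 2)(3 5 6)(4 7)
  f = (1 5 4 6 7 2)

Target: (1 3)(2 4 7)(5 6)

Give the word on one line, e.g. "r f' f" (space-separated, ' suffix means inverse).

  after r: (1 2)(3 5 6)(4 7)
  after f': (1 7 5 4 6 3)
  after f': (1 6 3 2 7)
  after r: (1 3)(2 4 7)(5 6)

r f' f' r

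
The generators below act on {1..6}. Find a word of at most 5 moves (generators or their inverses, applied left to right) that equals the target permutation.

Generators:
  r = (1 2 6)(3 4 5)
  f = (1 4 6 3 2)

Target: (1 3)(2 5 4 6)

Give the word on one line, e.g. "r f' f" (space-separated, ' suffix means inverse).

r f r' f

  after r: (1 2 6)(3 4 5)
  after f: (2 3 6 4 5)
  after r': (1 6 3 2 5)
  after f: (1 3)(2 5 4 6)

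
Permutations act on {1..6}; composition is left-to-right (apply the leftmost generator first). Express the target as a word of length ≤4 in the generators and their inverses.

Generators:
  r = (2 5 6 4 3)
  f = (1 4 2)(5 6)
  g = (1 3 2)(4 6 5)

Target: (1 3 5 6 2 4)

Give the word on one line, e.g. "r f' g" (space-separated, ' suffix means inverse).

r f' g g

  after r: (2 5 6 4 3)
  after f': (1 2 6)(3 4)
  after g: (2 5 4)(3 6)
  after g: (1 3 5 6 2 4)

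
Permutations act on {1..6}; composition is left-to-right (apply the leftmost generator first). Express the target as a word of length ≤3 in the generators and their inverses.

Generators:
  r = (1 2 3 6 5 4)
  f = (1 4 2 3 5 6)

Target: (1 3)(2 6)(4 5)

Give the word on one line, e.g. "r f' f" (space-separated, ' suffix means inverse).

  after f': (1 6 5 3 2 4)
  after f': (1 5 2)(3 4 6)
  after f': (1 3)(2 6)(4 5)

f' f' f'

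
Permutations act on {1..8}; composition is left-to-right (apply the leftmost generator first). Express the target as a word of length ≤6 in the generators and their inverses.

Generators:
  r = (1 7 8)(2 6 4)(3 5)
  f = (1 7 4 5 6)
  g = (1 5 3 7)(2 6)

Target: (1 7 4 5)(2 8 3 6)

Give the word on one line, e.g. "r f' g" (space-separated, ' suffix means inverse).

  after r': (1 8 7)(2 4 6)(3 5)
  after f': (1 8)(2 7 6)(3 4 5)
  after g: (1 8 5 7 2)(3 4)
  after r': (1 7 4 5)(2 8 3 6)

r' f' g r'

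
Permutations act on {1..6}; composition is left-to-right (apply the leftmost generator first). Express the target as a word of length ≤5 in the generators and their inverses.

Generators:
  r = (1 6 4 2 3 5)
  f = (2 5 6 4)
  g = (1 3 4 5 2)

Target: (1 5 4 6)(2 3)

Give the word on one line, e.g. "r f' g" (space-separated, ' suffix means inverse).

  after f: (2 5 6 4)
  after g: (1 3 4)(5 6)
  after r: (1 5 4 6)(2 3)

f g r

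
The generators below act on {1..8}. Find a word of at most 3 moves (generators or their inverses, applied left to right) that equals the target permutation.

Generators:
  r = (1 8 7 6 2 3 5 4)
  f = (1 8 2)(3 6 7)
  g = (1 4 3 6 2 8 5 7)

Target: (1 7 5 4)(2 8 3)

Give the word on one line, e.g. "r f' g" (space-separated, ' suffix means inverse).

f' f' r

  after f': (1 2 8)(3 7 6)
  after f': (1 8 2)(3 6 7)
  after r: (1 7 5 4)(2 8 3)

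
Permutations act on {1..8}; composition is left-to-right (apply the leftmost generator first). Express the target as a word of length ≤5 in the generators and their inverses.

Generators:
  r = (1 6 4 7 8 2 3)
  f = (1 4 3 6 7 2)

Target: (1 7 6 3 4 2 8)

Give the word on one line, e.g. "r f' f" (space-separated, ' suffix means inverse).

r' f f

  after r': (1 3 2 8 7 4 6)
  after f: (1 6 4 7 3)(2 8)
  after f: (1 7 6 3 4 2 8)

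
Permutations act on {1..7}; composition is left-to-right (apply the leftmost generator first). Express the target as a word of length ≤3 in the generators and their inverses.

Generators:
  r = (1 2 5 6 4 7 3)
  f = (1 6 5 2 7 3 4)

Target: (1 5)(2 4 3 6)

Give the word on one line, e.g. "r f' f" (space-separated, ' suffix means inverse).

  after f: (1 6 5 2 7 3 4)
  after r': (1 5)(2 4 3 6)

f r'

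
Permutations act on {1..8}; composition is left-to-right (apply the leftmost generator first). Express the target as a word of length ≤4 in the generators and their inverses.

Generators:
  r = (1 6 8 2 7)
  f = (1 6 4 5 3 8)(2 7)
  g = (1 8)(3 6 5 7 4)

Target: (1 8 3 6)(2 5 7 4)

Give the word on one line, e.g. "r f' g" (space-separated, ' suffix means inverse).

g' f g'

  after g': (1 8)(3 4 7 5 6)
  after f: (2 7 3 5 4)(6 8)
  after g': (1 8 3 6)(2 5 7 4)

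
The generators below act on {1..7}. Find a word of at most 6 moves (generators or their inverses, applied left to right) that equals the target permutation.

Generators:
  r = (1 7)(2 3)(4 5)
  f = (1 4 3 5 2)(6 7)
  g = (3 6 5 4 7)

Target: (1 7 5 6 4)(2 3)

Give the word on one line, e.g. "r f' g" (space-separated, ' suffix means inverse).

f r g' f

  after f: (1 4 3 5 2)(6 7)
  after r: (1 5 3 4 2 7 6)
  after g': (1 6)(2 4)(3 5 7)
  after f: (1 7 5 6 4)(2 3)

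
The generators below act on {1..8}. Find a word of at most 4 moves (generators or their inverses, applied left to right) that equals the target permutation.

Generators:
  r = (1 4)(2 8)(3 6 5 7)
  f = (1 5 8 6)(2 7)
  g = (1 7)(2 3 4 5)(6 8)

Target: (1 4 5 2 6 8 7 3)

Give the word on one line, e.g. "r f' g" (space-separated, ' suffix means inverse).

  after r: (1 4)(2 8)(3 6 5 7)
  after f: (1 4 5 2 6 8 7 3)

r f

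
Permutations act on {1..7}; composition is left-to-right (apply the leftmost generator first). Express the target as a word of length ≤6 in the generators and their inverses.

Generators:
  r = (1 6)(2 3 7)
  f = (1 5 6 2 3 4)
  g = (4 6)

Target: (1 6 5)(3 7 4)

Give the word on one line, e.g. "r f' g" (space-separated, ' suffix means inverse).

  after r': (1 6)(2 7 3)
  after r': (2 3 7)
  after f': (1 4 3 7 6 5)
  after g': (1 6 5)(3 7 4)

r' r' f' g'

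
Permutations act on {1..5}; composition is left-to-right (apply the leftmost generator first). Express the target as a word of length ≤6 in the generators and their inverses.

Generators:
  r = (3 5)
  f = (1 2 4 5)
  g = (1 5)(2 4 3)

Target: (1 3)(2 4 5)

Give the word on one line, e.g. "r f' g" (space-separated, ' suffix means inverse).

r' f' r f' f'

  after r': (3 5)
  after f': (1 5 3 4 2)
  after r: (1 3 4 2)
  after f': (1 3 2 5 4)
  after f': (1 3)(2 4 5)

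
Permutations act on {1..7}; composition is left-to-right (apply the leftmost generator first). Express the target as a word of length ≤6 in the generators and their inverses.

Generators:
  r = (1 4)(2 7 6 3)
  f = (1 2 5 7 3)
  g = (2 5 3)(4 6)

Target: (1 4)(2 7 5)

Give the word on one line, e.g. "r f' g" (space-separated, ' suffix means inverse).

  after r': (1 4)(2 3 6 7)
  after r': (2 6)(3 7)
  after f': (1 3 5 2 6)
  after r': (1 6 4)(2 7)(3 5)
  after g: (1 4)(2 7 5)

r' r' f' r' g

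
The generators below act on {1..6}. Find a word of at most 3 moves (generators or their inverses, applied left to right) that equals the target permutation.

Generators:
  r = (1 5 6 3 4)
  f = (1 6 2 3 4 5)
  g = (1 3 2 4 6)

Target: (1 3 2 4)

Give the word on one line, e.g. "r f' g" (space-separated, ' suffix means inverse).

f g' r'

  after f: (1 6 2 3 4 5)
  after g': (1 4 5 6 3 2)
  after r': (1 3 2 4)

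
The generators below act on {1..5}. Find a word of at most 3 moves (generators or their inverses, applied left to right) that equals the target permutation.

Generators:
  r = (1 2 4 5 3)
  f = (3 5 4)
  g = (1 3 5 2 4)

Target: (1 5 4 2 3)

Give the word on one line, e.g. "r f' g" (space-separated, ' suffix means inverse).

f' r' r'

  after f': (3 4 5)
  after r': (1 3 2)
  after r': (1 5 4 2 3)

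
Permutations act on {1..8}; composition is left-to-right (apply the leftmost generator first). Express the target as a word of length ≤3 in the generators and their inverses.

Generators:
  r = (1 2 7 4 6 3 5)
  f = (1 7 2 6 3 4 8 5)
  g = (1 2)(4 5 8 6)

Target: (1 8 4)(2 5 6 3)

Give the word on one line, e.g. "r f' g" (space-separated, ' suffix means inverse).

  after r': (1 5 3 6 4 7 2)
  after f': (1 8 4)(2 5 6 3)

r' f'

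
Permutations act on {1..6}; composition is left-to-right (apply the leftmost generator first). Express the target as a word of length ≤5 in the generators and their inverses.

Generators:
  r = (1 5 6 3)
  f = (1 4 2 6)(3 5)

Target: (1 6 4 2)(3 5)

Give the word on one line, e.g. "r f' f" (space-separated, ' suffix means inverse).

  after f': (1 6 2 4)(3 5)
  after r': (1 5 6 2 4 3)
  after r': (2 4 6)
  after f': (1 6 4 2)(3 5)

f' r' r' f'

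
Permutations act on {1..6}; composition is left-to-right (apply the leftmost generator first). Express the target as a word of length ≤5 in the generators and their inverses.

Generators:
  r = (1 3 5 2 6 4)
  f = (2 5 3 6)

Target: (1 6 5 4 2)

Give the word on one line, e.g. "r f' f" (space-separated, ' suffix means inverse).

r' r' r' f'

  after r': (1 4 6 2 5 3)
  after r': (1 6 5)(2 3 4)
  after r': (1 2)(3 6)(4 5)
  after f': (1 6 5 4 2)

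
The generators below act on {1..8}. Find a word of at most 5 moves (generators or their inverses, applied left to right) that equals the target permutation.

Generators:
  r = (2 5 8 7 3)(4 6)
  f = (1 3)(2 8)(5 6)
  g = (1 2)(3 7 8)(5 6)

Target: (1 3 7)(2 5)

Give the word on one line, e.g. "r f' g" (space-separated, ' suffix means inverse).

  after r': (2 3 7 8 5)(4 6)
  after f': (1 3 7 2)(4 5 8 6)
  after g: (1 7)(3 8 5)(4 6)
  after r: (1 3 7)(2 5)

r' f' g r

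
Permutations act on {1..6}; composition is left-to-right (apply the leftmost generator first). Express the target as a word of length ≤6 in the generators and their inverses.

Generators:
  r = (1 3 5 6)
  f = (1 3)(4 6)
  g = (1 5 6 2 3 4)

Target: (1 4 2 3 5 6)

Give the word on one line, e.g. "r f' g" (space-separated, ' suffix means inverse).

f' g f f

  after f': (1 3)(4 6)
  after g: (1 4 2 3 5 6)
  after f: (1 6 3 5 4 2)
  after f: (1 4 2 3 5 6)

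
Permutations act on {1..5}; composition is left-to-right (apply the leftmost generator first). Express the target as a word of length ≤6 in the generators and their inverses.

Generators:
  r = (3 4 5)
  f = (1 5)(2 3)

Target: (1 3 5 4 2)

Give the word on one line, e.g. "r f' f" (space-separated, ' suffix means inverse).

  after f': (1 5)(2 3)
  after r': (1 4 3 2 5)
  after f: (1 4 2)
  after r': (1 3 5 4 2)

f' r' f r'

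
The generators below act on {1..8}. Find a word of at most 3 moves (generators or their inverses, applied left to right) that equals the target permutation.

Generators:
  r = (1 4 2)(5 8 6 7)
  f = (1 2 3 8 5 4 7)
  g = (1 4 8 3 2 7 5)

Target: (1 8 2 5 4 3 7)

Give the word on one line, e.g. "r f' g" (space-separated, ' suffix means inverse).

g g

  after g: (1 4 8 3 2 7 5)
  after g: (1 8 2 5 4 3 7)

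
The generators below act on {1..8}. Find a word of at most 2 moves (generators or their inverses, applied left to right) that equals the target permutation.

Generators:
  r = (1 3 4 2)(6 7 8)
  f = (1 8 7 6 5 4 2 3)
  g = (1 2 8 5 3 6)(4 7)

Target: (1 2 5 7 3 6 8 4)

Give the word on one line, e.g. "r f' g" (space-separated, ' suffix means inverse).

f g'

  after f: (1 8 7 6 5 4 2 3)
  after g': (1 2 5 7 3 6 8 4)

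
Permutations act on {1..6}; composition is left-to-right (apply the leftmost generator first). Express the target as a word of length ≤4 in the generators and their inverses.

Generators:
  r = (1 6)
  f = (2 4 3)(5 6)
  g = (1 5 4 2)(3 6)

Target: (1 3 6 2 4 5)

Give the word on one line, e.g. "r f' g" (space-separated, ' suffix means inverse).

r' g'

  after r': (1 6)
  after g': (1 3 6 2 4 5)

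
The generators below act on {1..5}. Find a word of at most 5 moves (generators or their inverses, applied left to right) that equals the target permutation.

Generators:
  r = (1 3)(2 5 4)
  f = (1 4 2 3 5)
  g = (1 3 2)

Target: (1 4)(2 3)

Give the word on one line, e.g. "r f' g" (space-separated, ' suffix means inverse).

  after g: (1 3 2)
  after r: (2 3 5 4)
  after g: (1 3 5 4)
  after g: (1 2)(3 5 4)
  after r': (1 4)(2 3)

g r g g r'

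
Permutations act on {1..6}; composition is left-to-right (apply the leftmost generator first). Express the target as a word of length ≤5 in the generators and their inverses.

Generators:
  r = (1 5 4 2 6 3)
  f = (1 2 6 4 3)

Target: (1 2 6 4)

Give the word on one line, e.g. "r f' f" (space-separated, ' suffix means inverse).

  after r: (1 5 4 2 6 3)
  after f: (1 5 3 2 4 6)
  after r: (1 4 3 6 5)
  after r: (1 2 6 4)

r f r r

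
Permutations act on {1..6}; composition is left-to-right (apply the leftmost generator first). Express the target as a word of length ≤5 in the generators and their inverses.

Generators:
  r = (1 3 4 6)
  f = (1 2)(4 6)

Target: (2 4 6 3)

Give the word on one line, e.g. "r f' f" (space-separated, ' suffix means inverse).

  after f: (1 2)(4 6)
  after r': (1 2 6 3)
  after f': (2 4 6 3)

f r' f'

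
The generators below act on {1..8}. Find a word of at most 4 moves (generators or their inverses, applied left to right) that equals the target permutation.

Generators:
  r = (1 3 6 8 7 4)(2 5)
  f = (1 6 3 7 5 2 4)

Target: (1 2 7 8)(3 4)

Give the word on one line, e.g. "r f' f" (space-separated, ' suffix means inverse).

r' f'

  after r': (1 4 7 8 6 3)(2 5)
  after f': (1 2 7 8)(3 4)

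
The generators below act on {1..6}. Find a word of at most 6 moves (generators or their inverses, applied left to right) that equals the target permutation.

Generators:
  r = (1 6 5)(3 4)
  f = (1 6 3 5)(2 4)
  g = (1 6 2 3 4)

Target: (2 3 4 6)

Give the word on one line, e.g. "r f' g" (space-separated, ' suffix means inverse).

r g' f' g f

  after r: (1 6 5)(3 4)
  after g': (2 6 5 4)
  after f': (1 5 2)(3 6)
  after g: (1 5 3 2 6 4)
  after f: (2 3 4 6)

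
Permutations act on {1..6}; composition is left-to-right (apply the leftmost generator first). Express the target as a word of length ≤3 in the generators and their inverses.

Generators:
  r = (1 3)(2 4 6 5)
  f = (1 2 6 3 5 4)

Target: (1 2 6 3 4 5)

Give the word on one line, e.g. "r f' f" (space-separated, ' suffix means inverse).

  after r': (1 3)(2 5 6 4)
  after f: (1 5 3 2 4 6)
  after r: (1 2 6 3 4 5)

r' f r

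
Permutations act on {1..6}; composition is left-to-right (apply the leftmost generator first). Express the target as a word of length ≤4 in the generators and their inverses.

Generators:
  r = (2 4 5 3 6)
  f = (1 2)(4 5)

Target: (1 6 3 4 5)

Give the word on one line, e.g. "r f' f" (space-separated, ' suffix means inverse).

  after f: (1 2)(4 5)
  after r': (1 6 3 5 2)
  after f: (1 6 3 4 5)

f r' f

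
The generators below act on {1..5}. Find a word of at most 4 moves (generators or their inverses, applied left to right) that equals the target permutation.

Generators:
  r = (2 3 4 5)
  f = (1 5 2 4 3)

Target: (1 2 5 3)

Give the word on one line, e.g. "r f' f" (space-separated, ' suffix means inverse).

  after f': (1 3 4 2 5)
  after f': (1 4 5 3 2)
  after r: (1 5 4 2)
  after f: (1 2 5 3)

f' f' r f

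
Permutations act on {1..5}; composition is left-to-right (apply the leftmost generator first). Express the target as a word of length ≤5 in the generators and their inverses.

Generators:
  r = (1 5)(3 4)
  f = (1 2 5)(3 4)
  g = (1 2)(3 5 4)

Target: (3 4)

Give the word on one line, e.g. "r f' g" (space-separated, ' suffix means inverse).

f f f

  after f: (1 2 5)(3 4)
  after f: (1 5 2)
  after f: (3 4)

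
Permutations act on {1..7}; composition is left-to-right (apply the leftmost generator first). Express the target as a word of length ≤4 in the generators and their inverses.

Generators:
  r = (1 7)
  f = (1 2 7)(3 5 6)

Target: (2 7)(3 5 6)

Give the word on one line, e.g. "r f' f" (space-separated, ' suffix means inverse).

r f' f'

  after r: (1 7)
  after f': (1 2)(3 6 5)
  after f': (2 7)(3 5 6)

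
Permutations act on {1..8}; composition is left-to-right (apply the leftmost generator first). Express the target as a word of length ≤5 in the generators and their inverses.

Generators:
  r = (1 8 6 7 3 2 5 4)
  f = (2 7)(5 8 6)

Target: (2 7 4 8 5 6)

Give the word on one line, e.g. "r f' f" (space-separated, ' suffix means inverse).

r' f' f' r f'

  after r': (1 4 5 2 3 7 6 8)
  after f': (1 4 6 5 7 8)(2 3)
  after f': (1 4 8)(2 3 7 5)
  after r: (4 6 7)
  after f': (2 7 4 8 5 6)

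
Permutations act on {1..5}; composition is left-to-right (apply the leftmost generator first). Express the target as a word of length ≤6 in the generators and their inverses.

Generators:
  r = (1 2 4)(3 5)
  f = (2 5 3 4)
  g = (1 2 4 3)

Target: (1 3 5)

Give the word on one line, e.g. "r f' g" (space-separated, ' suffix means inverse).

  after f: (2 5 3 4)
  after f: (2 3)(4 5)
  after f: (2 4 3 5)
  after g': (1 3 5)

f f f g'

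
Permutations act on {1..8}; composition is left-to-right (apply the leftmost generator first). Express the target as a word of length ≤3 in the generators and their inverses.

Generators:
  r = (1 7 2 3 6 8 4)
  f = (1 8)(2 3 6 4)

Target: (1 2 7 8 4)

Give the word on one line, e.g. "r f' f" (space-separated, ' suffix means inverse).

  after r': (1 4 8 6 3 2 7)
  after f: (1 2 7 8 4)

r' f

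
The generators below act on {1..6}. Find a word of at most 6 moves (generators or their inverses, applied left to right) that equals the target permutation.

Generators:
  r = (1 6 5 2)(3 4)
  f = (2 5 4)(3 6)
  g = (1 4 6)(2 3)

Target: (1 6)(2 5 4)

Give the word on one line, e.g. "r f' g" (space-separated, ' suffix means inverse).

  after f: (2 5 4)(3 6)
  after r': (1 2 6 4 5 3)
  after g': (1 3 6)(2 4 5)
  after f': (1 6)(2 5 4)

f r' g' f'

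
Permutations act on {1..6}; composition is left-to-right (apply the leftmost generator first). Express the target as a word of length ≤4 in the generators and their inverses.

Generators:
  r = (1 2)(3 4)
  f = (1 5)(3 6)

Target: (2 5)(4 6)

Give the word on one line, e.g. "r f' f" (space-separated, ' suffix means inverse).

  after r: (1 2)(3 4)
  after f: (1 2 5)(3 4 6)
  after r': (2 5)(4 6)

r f r'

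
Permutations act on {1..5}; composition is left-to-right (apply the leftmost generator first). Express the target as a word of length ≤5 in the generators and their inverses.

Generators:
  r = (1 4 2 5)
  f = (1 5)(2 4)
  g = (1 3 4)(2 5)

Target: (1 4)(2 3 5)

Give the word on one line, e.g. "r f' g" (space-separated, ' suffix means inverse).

f g' f

  after f: (1 5)(2 4)
  after g': (1 2 3)(4 5)
  after f: (1 4)(2 3 5)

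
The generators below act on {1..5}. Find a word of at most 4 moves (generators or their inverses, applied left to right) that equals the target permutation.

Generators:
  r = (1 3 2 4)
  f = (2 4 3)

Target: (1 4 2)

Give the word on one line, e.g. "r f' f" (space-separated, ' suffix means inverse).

  after r': (1 4 2 3)
  after r': (1 2)(3 4)
  after f: (1 4 2)

r' r' f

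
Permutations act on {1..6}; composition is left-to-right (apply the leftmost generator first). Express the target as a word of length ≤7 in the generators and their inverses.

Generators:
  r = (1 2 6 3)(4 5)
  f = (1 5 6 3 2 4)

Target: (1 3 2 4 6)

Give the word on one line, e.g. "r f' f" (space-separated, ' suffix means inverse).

  after r: (1 2 6 3)(4 5)
  after r: (1 6)(2 3)
  after f': (1 5)(2 6 4)
  after f': (2 5 4 3 6)
  after r': (1 3 2 4 6)

r r f' f' r'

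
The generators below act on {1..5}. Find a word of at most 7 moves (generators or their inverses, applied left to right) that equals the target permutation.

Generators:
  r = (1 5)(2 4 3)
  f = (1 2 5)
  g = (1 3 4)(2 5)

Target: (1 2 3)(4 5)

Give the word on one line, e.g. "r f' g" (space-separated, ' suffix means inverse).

f g' f g' r'

  after f: (1 2 5)
  after g': (1 5 4 3)
  after f: (2 5 4 3)
  after g': (1 4)(3 5)
  after r': (1 2 3)(4 5)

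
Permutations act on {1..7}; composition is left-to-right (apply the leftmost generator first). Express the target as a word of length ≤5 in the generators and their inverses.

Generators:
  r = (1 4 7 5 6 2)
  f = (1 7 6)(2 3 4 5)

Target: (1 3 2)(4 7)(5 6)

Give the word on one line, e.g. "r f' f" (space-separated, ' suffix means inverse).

r f f f

  after r: (1 4 7 5 6 2)
  after f: (1 5)(2 7)(3 4 6)
  after f: (1 2 6 4)(3 5 7)
  after f: (1 3 2)(4 7)(5 6)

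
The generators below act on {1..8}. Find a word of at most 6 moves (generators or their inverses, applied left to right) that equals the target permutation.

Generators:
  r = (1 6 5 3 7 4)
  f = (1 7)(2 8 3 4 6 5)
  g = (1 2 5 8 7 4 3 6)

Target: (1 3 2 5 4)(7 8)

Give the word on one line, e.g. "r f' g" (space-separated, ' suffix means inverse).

  after r': (1 4 7 3 5 6)
  after r': (1 7 5)(3 6 4)
  after f: (2 8 3 5 7)
  after f: (1 7 8 4 6 5)(2 3)
  after r': (1 3 2 5 4)(7 8)

r' r' f f r'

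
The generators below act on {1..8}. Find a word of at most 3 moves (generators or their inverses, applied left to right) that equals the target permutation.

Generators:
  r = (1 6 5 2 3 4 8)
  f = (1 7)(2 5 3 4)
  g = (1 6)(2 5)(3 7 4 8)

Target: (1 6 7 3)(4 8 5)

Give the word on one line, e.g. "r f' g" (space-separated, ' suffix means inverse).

  after g: (1 6)(2 5)(3 7 4 8)
  after f': (1 6 7 3)(4 8 5)

g f'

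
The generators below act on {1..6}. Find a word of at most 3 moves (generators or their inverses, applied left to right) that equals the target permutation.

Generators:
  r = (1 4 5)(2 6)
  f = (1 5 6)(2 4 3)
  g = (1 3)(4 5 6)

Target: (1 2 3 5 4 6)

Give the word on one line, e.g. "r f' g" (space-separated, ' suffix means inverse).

f f r

  after f: (1 5 6)(2 4 3)
  after f: (1 6 5)(2 3 4)
  after r: (1 2 3 5 4 6)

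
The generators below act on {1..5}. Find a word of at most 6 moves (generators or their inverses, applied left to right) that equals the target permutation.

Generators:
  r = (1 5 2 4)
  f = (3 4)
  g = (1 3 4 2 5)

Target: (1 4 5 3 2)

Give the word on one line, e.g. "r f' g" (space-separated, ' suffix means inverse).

r' f' r' f'

  after r': (1 4 2 5)
  after f': (1 3 4 2 5)
  after r': (1 3 2)(4 5)
  after f': (1 4 5 3 2)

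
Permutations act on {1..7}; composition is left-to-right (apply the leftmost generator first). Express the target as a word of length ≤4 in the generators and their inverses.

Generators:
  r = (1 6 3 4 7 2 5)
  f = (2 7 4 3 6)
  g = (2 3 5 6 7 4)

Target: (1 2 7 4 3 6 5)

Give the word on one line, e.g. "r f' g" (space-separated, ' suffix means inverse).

f r f

  after f: (2 7 4 3 6)
  after r: (1 6 5)
  after f: (1 2 7 4 3 6 5)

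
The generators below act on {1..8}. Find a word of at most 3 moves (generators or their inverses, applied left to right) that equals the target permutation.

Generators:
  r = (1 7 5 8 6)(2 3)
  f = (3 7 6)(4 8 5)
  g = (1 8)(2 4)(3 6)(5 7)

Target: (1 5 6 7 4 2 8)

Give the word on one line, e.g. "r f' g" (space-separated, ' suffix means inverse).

  after g: (1 8)(2 4)(3 6)(5 7)
  after f: (1 5 6 7 4 2 8)

g f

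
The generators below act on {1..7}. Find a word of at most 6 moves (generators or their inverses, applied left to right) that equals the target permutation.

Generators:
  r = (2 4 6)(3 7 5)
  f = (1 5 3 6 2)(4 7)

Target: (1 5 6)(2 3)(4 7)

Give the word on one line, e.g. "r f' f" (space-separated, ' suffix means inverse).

  after f': (1 2 6 3 5)(4 7)
  after r': (1 6 5)(2 4 3 7)
  after f': (1 3 4 5 2 7 6)
  after r: (1 7 2 5 4 3 6)
  after r: (1 5 6)(2 3)(4 7)

f' r' f' r r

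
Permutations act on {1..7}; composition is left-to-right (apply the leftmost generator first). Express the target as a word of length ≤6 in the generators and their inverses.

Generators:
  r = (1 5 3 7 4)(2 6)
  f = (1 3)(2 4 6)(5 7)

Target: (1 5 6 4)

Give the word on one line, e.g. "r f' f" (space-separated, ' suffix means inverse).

r r r f

  after r: (1 5 3 7 4)(2 6)
  after r: (1 3 4 5 7)
  after r: (1 7 5 4 3)(2 6)
  after f: (1 5 6 4)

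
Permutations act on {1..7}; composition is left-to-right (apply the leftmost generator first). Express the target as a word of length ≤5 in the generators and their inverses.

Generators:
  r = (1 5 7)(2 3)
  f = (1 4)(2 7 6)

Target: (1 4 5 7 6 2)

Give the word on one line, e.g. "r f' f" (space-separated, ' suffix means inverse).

  after f: (1 4)(2 7 6)
  after r': (1 4 7 6 3 2 5)
  after r': (1 4 5 7 6 2)

f r' r'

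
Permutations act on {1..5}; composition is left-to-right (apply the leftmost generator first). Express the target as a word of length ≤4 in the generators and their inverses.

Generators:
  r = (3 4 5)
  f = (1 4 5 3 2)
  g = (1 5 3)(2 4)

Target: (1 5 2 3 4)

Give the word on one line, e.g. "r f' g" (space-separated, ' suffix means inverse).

  after g: (1 5 3)(2 4)
  after g: (1 3 5)
  after f': (1 5 2 3 4)

g g f'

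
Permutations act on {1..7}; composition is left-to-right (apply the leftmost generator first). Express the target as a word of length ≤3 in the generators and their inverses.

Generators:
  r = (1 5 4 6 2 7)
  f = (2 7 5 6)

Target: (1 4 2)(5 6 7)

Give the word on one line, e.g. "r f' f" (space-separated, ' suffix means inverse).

  after r: (1 5 4 6 2 7)
  after r: (1 4 2)(5 6 7)

r r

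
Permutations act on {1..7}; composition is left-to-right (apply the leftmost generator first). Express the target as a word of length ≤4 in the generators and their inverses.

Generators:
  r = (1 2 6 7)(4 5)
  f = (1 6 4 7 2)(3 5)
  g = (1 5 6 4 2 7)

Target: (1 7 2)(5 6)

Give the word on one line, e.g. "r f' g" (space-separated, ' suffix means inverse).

  after f': (1 2 7 4 6)(3 5)
  after f': (1 7 6 2 4)
  after r: (2 5 4)
  after g': (1 7 2)(5 6)

f' f' r g'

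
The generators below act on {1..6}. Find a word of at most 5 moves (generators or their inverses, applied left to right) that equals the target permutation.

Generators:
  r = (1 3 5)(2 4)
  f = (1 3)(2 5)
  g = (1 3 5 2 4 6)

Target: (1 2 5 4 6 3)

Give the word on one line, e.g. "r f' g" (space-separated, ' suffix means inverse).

  after f': (1 3)(2 5)
  after g: (1 5 4 6)
  after f: (1 2 5 4 6 3)

f' g f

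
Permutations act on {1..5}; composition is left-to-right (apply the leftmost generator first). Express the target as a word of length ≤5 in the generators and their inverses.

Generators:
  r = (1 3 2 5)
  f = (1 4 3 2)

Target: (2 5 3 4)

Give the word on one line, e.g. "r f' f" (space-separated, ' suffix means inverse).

  after f': (1 2 3 4)
  after r: (1 5)(3 4)
  after r: (2 5 3 4)

f' r r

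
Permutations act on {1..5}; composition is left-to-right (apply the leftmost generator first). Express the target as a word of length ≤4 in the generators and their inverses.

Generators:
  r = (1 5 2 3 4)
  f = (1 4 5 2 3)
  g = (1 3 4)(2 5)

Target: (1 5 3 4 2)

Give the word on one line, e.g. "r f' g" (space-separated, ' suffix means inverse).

  after g': (1 4 3)(2 5)
  after f: (1 5 3 4)
  after g: (1 2 5 4 3)
  after r': (1 5 3 4 2)

g' f g r'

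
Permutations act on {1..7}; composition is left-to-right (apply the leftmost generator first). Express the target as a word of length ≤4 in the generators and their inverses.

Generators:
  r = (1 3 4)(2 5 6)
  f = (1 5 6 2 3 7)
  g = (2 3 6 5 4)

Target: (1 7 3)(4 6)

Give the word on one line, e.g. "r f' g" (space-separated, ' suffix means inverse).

  after r: (1 3 4)(2 5 6)
  after f: (1 7)(2 6 3 4 5)
  after r: (1 7 3)(4 6)

r f r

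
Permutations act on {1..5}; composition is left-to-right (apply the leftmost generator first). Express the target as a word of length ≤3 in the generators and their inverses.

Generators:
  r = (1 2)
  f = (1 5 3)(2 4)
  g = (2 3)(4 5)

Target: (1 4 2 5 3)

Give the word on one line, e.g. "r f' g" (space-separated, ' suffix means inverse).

r' f

  after r': (1 2)
  after f: (1 4 2 5 3)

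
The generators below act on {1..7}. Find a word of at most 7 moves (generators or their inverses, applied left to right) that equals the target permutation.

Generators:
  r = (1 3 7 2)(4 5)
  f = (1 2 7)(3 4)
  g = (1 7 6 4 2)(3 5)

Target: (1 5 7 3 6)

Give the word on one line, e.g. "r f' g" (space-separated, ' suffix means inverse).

  after f: (1 2 7)(3 4)
  after g': (1 4 5 3 6 7 2)
  after f: (1 3 6)(4 5)
  after f: (1 4 5 3 6 2 7)
  after r: (1 5 7 3 6)

f g' f f r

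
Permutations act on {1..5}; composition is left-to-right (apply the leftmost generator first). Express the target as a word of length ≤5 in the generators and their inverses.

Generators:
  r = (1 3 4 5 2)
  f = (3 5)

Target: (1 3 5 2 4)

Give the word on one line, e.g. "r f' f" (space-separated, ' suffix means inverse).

f r' r' f

  after f: (3 5)
  after r': (1 2 5)(3 4)
  after r': (1 5 2 4)
  after f: (1 3 5 2 4)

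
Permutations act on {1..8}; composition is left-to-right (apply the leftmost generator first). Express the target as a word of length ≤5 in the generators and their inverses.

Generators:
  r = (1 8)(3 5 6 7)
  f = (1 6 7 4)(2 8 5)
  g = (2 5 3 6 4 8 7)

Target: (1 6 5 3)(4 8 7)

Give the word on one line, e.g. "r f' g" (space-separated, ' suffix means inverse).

  after r': (1 8)(3 7 6 5)
  after r': (3 6)(5 7)
  after f': (1 4 7 8 2 5 6 3)
  after g': (1 6 5 3)(4 8 7)

r' r' f' g'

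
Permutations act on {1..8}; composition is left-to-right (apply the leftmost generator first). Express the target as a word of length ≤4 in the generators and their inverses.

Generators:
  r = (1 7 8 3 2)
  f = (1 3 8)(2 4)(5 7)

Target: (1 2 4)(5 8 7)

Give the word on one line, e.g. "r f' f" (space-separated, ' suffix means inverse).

  after f: (1 3 8)(2 4)(5 7)
  after r: (1 2 4)(5 8 7)

f r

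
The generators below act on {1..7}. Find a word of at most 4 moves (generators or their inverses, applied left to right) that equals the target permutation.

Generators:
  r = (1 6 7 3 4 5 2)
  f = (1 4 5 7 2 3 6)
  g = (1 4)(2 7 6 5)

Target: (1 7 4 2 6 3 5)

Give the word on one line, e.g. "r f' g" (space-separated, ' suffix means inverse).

r r

  after r: (1 6 7 3 4 5 2)
  after r: (1 7 4 2 6 3 5)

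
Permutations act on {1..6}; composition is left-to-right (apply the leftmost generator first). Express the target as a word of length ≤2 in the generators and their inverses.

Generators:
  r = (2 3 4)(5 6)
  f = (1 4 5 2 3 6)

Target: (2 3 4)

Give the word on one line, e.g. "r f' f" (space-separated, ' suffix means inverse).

  after r': (2 4 3)(5 6)
  after r': (2 3 4)

r' r'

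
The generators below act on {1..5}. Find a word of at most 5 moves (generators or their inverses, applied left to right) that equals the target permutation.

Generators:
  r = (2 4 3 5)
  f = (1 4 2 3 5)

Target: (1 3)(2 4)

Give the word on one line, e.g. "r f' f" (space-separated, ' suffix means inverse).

f r f r f

  after f: (1 4 2 3 5)
  after r: (1 3 2 5)
  after f: (1 5 4 2)
  after r: (1 2)(3 5)
  after f: (1 3)(2 4)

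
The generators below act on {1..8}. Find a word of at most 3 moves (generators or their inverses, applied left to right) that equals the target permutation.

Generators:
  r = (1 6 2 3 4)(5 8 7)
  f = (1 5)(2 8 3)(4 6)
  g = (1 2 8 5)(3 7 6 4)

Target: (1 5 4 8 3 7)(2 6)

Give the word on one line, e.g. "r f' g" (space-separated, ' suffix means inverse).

  after f: (1 5)(2 8 3)(4 6)
  after r: (1 8 4 2 7 5 6)
  after g: (1 5 4 8 3 7)(2 6)

f r g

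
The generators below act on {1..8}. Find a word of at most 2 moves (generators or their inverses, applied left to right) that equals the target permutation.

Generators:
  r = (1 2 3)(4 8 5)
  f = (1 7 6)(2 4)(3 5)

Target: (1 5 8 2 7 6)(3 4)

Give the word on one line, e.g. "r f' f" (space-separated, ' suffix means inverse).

  after r': (1 3 2)(4 5 8)
  after f: (1 5 8 2 7 6)(3 4)

r' f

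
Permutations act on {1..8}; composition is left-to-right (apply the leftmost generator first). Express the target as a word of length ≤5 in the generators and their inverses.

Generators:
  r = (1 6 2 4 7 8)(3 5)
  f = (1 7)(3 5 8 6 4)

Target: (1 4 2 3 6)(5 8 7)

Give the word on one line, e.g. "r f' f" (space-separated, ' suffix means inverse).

  after r': (1 8 7 4 2 6)(3 5)
  after f: (1 6 7 3 8)(2 4)
  after f: (1 4 2 3 6)(5 8 7)

r' f f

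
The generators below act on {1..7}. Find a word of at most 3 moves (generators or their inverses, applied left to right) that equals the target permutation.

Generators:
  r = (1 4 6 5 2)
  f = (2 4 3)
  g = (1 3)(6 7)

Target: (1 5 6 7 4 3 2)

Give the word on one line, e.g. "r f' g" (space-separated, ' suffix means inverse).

  after g': (1 3)(6 7)
  after f: (1 2 4 3)(6 7)
  after r': (1 5 6 7 4 3 2)

g' f r'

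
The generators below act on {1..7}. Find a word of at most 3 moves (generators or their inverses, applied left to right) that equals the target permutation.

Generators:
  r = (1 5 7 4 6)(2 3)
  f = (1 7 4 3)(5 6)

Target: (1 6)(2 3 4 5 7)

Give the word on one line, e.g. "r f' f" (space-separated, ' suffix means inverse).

f f r

  after f: (1 7 4 3)(5 6)
  after f: (1 4)(3 7)
  after r: (1 6)(2 3 4 5 7)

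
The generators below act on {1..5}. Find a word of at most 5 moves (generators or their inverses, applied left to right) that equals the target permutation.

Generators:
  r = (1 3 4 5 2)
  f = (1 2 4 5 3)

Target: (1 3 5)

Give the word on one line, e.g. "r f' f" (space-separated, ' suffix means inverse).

  after r': (1 2 5 4 3)
  after f': (2 4 5)
  after f': (1 3 5)

r' f' f'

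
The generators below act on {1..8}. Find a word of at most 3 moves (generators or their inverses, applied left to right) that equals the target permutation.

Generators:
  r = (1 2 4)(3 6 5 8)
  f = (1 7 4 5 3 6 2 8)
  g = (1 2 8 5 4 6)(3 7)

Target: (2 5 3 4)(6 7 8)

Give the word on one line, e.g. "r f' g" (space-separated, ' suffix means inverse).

f r f'

  after f: (1 7 4 5 3 6 2 8)
  after r: (1 7)(2 3 5 6 4 8)
  after f': (2 5 3 4)(6 7 8)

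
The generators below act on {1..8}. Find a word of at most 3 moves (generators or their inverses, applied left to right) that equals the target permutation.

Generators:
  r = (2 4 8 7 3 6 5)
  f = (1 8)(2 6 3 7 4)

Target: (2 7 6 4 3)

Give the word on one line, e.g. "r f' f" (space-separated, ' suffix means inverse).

  after f': (1 8)(2 4 7 3 6)
  after f': (2 7 6 4 3)

f' f'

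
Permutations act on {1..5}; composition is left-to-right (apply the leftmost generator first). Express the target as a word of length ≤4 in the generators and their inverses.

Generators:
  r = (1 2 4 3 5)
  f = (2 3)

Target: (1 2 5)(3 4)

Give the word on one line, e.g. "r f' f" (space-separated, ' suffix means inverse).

  after f: (2 3)
  after r: (1 2 5)(3 4)
  after f': (1 3 4 2 5)
  after f': (1 2 5)(3 4)

f r f' f'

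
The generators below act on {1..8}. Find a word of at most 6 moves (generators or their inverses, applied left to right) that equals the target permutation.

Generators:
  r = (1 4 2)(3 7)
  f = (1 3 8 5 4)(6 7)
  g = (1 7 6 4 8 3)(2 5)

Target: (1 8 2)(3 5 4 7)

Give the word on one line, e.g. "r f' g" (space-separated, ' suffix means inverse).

  after g': (1 3 8 4 6 7)(2 5)
  after f: (1 8)(2 4 7 3 5)
  after r: (1 8 4 3 5)
  after r: (1 8 2)(3 5 4 7)

g' f r r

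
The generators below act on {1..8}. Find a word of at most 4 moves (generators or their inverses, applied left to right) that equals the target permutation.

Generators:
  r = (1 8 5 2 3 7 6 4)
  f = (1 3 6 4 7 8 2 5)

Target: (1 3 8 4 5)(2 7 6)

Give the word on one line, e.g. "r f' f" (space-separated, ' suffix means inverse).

  after r': (1 4 6 7 3 2 5 8)
  after f: (1 7 6 8 3 5 2)
  after r: (1 6 5 3 2 8 7 4)
  after f': (1 3 8 4 5)(2 7 6)

r' f r f'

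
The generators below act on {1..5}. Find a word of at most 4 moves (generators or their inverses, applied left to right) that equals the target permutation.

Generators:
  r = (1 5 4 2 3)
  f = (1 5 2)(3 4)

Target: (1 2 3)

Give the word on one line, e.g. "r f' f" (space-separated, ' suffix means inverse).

  after f: (1 5 2)(3 4)
  after r: (1 4)(2 5 3)
  after f': (1 3 5 4 2)
  after r': (1 2 3)

f r f' r'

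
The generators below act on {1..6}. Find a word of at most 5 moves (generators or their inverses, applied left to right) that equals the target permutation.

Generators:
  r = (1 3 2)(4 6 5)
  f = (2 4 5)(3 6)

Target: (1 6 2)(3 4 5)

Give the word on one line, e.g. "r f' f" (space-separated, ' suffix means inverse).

r' f r' f' r

  after r': (1 2 3)(4 5 6)
  after f: (1 4 2 6 5 3)
  after r': (1 5)(2 4 3)
  after f': (1 4 6 3 5)
  after r: (1 6 2)(3 4 5)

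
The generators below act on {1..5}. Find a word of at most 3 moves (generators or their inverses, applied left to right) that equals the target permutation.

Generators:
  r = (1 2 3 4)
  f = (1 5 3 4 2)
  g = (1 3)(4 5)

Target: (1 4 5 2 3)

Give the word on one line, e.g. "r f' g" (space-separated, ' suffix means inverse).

  after r': (1 4 3 2)
  after f': (1 3 4 5)
  after r: (1 4 5 2 3)

r' f' r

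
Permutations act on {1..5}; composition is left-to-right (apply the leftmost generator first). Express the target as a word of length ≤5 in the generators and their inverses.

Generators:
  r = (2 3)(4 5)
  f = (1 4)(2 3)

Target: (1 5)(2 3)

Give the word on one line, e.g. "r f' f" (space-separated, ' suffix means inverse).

  after r: (2 3)(4 5)
  after f': (1 4 5)
  after r': (1 5)(2 3)
  after r': (1 4 5)
  after r': (1 5)(2 3)

r f' r' r' r'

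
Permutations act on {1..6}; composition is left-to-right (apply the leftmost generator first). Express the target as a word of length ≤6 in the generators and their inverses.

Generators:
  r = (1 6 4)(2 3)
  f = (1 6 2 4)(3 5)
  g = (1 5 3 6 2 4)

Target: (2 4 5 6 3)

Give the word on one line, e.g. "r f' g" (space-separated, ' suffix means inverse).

f' r f r'

  after f': (1 4 2 6)(3 5)
  after r: (2 4 3 5)
  after f: (1 6 2)(4 5)
  after r': (2 4 5 6 3)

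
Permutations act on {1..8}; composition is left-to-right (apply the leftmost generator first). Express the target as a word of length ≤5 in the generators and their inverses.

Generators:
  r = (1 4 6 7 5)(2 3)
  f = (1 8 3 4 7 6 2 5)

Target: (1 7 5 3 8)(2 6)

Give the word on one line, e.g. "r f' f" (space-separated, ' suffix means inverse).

r r f'

  after r: (1 4 6 7 5)(2 3)
  after r: (1 6 5 4 7)
  after f': (1 7 5 3 8)(2 6)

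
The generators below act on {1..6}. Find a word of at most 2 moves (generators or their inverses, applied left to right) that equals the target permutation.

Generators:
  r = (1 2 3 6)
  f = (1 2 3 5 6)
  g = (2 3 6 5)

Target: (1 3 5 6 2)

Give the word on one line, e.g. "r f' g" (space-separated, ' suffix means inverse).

r' g'

  after r': (1 6 3 2)
  after g': (1 3 5 6 2)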